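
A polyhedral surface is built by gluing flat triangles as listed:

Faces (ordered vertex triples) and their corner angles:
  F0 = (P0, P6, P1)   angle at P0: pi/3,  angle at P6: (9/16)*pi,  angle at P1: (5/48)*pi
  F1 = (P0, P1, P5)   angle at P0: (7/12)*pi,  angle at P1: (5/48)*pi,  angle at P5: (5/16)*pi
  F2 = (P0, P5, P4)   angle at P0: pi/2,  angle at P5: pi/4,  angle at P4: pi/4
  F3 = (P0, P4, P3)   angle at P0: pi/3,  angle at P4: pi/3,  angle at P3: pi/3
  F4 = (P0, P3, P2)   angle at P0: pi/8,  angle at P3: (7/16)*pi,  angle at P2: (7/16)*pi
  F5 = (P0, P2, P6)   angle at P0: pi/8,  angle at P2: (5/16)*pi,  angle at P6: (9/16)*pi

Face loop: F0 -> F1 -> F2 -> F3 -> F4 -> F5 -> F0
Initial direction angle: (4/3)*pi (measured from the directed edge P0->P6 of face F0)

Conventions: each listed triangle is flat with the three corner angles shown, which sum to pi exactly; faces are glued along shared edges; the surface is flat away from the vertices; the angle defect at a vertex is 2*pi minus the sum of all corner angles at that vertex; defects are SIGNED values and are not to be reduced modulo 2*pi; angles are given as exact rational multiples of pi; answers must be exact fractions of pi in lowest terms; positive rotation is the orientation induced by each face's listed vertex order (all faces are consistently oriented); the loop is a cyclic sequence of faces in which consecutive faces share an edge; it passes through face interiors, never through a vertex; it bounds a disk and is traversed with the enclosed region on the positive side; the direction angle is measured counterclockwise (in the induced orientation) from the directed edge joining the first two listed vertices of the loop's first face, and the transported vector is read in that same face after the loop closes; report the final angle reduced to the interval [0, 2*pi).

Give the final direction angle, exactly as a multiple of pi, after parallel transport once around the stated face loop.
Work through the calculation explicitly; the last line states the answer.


enclosed vertex P0: corner angles sum to 2*pi, defect = 2*pi - 2*pi = 0
holonomy = initial angle + sum of enclosed defects (mod 2*pi), positive in the induced orientation
final angle = (4/3)*pi + 0 = (4/3)*pi (mod 2*pi)

Answer: final direction angle = (4/3)*pi


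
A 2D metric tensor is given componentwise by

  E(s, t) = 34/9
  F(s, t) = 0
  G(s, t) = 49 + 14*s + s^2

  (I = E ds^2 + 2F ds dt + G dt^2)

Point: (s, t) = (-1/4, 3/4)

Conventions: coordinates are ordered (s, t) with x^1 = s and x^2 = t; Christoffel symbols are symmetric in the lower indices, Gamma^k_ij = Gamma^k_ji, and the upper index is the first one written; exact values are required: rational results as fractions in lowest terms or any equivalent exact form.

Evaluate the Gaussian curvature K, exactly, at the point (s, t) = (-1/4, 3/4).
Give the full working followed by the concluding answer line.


E = 34/9, F = 0, G = 729/16, EG - F^2 = 1377/8 at the point
E_s = 0, E_t = 0, F_s = 0, F_t = 0, G_s = 27/2, G_t = 0
E_tt = 0, F_st = 0, G_ss = 2
K follows from Brioschi's formula, (det M1 - det M2)/(EG - F^2)^2.
M1 = [[-E_tt/2 + F_st - G_ss/2, E_s/2, F_s - E_t/2], [F_t - G_s/2, E, F], [G_t/2, F, G]] = [[-1, 0, 0], [-27/4, 34/9, 0], [0, 0, 729/16]]; det M1 = -1377/8
M2 = [[0, E_t/2, G_s/2], [E_t/2, E, F], [G_s/2, F, G]] = [[0, 0, 27/4], [0, 34/9, 0], [27/4, 0, 729/16]]; det M2 = -1377/8
det M1 - det M2 = 0; K = 0 / (1377/8)^2 = 0

Answer: K = 0


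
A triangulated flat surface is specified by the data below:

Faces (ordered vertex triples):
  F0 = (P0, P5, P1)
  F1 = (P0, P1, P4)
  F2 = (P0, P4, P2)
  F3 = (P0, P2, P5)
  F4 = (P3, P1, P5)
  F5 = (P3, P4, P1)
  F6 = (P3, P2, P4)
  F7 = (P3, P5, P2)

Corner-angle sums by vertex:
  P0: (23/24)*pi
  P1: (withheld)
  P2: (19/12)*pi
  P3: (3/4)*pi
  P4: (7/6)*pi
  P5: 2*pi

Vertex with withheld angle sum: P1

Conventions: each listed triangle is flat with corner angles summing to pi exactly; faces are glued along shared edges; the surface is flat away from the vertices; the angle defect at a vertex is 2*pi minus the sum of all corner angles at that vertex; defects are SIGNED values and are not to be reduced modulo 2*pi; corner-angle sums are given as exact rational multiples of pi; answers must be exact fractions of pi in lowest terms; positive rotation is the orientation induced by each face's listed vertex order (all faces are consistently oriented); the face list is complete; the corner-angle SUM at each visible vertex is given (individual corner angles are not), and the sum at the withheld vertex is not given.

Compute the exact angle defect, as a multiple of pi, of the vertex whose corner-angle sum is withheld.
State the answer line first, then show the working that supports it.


Answer: defect(P1) = (11/24)*pi

V = 6, E = 12, F = 8; chi = V - E + F = 2
Gauss-Bonnet: total defect = 2*pi*chi = 4*pi; visible defects sum to (85/24)*pi


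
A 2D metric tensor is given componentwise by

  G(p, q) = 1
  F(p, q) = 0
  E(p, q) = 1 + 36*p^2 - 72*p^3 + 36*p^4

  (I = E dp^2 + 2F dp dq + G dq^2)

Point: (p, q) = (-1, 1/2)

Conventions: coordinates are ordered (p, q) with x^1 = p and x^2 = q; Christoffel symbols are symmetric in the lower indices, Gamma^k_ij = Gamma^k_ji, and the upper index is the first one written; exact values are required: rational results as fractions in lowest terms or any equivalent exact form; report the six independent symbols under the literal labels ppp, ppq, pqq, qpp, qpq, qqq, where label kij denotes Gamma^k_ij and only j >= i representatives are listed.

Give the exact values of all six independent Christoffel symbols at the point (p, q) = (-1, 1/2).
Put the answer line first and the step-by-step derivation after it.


Answer: Gamma_ppp = -216/145, Gamma_ppq = 0, Gamma_pqq = 0, Gamma_qpp = 0, Gamma_qpq = 0, Gamma_qqq = 0

E = 145, F = 0, G = 1 at the point
E_p = -432, E_q = 0, F_p = 0, F_q = 0, G_p = 0, G_q = 0
EG - F^2 = 145;  g^inv = (1/145) * [[1, 0], [0, 145]]
first-kind symbols [ij,l] = (1/2)(d_i g_jl + d_j g_il - d_l g_ij): [pp,p] = E_p/2 = -216, [pp,q] = F_p - E_q/2 = 0, [pq,p] = E_q/2 = 0, [pq,q] = G_p/2 = 0, [qq,p] = F_q - G_p/2 = 0, [qq,q] = G_q/2 = 0
Gamma^p_ij = (G*[ij,p] - F*[ij,q])/(EG - F^2), Gamma^q_ij = (E*[ij,q] - F*[ij,p])/(EG - F^2)


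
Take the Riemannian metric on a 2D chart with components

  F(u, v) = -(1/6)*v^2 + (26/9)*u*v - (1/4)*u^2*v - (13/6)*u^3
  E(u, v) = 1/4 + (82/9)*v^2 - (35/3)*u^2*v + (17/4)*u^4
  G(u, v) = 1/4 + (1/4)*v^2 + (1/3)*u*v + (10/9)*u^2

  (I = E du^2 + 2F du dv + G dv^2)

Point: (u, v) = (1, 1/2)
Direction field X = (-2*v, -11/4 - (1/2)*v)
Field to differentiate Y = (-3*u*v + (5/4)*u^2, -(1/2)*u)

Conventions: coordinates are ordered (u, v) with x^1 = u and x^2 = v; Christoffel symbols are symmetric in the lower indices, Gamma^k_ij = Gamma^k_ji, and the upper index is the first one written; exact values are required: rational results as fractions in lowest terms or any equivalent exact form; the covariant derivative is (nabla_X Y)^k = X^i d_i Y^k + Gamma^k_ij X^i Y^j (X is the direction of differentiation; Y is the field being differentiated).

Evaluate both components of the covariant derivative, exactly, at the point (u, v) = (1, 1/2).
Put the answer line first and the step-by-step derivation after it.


Answer: (nabla_X Y)^u = 27937/2460, (nabla_X Y)^v = 3637/1230

E = 17/18, F = -8/9, G = 229/144 at the point
E_u = 16/3, E_v = -23/9, F_u = -191/36, F_v = 89/36, G_u = 43/18, G_v = 7/12
EG - F^2 = 205/288;  g^inv = (288/205) * [[229/144, 8/9], [8/9, 17/18]]
first-kind symbols [ij,l] = (1/2)(d_i g_jl + d_j g_il - d_l g_ij): [uu,u] = E_u/2 = 8/3, [uu,v] = F_u - E_v/2 = -145/36, [uv,u] = E_v/2 = -23/18, [uv,v] = G_u/2 = 43/36, [vv,u] = F_v - G_u/2 = 23/18, [vv,v] = G_v/2 = 7/24
Gamma^u_ij = (G*[ij,u] - F*[ij,v])/(EG - F^2), Gamma^v_ij = (E*[ij,v] - F*[ij,u])/(EG - F^2)
Gamma_uuu = 1712/1845, Gamma_uuv = -503/369, Gamma_uvv = 5939/1845, Gamma_vuu = -3716/1845, Gamma_vuv = -4/369, Gamma_vvv = 3658/1845
X = (-1, -3), Y = (-1/4, -1/2) at the point


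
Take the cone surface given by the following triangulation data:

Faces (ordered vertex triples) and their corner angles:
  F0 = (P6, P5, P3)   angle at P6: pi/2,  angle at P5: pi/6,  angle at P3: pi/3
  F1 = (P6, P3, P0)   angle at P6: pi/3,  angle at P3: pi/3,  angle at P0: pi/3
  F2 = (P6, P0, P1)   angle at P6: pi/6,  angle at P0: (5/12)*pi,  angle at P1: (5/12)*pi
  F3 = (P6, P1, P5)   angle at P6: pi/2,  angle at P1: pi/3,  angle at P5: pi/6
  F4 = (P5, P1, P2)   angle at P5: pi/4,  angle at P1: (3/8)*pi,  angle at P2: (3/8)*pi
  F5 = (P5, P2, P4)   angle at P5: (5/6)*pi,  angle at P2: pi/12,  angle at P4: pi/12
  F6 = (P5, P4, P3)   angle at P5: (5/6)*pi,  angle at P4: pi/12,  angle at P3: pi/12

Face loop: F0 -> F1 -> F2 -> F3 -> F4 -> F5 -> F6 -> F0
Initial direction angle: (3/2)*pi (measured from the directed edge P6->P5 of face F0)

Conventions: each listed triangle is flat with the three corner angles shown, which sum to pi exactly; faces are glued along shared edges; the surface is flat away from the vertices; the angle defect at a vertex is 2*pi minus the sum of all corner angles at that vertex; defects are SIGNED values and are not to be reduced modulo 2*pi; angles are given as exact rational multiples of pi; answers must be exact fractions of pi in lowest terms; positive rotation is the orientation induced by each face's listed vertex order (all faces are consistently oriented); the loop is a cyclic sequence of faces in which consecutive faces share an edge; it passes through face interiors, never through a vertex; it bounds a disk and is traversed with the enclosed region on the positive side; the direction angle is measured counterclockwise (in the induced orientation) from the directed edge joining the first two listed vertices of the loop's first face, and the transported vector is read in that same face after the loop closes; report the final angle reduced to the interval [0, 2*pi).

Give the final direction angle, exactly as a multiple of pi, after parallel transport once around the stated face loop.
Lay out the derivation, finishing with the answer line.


enclosed vertex P5: corner angles sum to (9/4)*pi, defect = 2*pi - (9/4)*pi = -pi/4
enclosed vertex P6: corner angles sum to (3/2)*pi, defect = 2*pi - (3/2)*pi = pi/2
holonomy = initial angle + sum of enclosed defects (mod 2*pi), positive in the induced orientation
final angle = (3/2)*pi + pi/4 = (7/4)*pi (mod 2*pi)

Answer: final direction angle = (7/4)*pi


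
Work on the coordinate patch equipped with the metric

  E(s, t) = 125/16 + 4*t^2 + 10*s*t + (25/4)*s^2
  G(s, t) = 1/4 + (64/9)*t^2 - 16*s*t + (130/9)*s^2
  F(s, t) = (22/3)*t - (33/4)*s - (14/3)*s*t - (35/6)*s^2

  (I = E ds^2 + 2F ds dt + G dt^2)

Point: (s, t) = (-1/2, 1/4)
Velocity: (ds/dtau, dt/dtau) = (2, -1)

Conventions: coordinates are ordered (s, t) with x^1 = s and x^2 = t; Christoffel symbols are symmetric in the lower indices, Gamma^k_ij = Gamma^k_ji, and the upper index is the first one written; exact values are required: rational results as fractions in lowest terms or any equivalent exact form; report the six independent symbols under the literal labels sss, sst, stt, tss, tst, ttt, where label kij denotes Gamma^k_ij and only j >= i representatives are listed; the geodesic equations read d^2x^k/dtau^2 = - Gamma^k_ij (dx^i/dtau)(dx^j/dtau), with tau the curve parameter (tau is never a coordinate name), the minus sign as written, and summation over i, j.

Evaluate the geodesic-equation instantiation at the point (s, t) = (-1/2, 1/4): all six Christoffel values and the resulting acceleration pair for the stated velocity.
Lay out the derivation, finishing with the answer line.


E = 67/8, F = 61/12, G = 227/36 at the point
E_s = -15/4, E_t = -3, F_s = -43/12, F_t = 29/3, G_s = -166/9, G_t = 104/9
EG - F^2 = 863/32;  g^inv = (32/863) * [[227/36, -61/12], [-61/12, 67/8]]
first-kind symbols [ij,l] = (1/2)(d_i g_jl + d_j g_il - d_l g_ij): [ss,s] = E_s/2 = -15/8, [ss,t] = F_s - E_t/2 = -25/12, [st,s] = E_t/2 = -3/2, [st,t] = G_s/2 = -83/9, [tt,s] = F_t - G_s/2 = 170/9, [tt,t] = G_t/2 = 52/9
Gamma^s_ij = (G*[ij,s] - F*[ij,t])/(EG - F^2), Gamma^t_ij = (E*[ij,t] - F*[ij,s])/(EG - F^2)
Gamma_sss = -355/7767, Gamma_sst = 32332/23301, Gamma_stt = 232592/69903, Gamma_tss = -760/2589, Gamma_tst = -20048/7767, Gamma_ttt = -41152/23301
d^2s/dtau^2 = -(Gamma_sss*(2)^2 + 2*Gamma_sst*(2)*(-1) + Gamma_stt*(-1)^2) = 168172/69903
d^2t/dtau^2 = -(Gamma_tss*(2)^2 + 2*Gamma_tst*(2)*(-1) + Gamma_ttt*(-1)^2) = -172064/23301

Answer: Gamma_sss = -355/7767, Gamma_sst = 32332/23301, Gamma_stt = 232592/69903, Gamma_tss = -760/2589, Gamma_tst = -20048/7767, Gamma_ttt = -41152/23301; accelerations (d^2s/dtau^2, d^2t/dtau^2) = (168172/69903, -172064/23301)


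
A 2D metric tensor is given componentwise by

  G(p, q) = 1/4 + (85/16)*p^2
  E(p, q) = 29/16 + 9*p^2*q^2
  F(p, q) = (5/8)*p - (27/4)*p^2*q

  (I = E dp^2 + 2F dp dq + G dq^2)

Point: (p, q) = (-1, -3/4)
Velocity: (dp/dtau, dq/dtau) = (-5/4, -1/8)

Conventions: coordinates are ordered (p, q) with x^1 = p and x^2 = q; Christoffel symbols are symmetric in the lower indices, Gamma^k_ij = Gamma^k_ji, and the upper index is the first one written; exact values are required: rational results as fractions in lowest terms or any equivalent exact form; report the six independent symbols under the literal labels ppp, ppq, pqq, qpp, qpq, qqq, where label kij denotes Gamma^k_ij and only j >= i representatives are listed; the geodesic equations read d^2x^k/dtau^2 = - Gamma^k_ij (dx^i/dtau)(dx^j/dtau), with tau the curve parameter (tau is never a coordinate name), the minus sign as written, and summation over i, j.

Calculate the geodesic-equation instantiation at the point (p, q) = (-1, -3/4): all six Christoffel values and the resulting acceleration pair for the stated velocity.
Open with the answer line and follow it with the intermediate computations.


Answer: Gamma_ppp = -4085/4749, Gamma_ppq = -3577/4749, Gamma_pqq = -2047/4749, Gamma_qpp = 911/4749, Gamma_qpq = -1682/4749, Gamma_qqq = 1633/4749; accelerations (d^2p/dtau^2, d^2q/dtau^2) = (482087/303936, -59093/303936)

E = 55/8, F = 71/16, G = 89/16 at the point
E_p = -81/8, E_q = -27/2, F_p = -19/2, F_q = -27/4, G_p = -85/8, G_q = 0
EG - F^2 = 4749/256;  g^inv = (256/4749) * [[89/16, -71/16], [-71/16, 55/8]]
first-kind symbols [ij,l] = (1/2)(d_i g_jl + d_j g_il - d_l g_ij): [pp,p] = E_p/2 = -81/16, [pp,q] = F_p - E_q/2 = -11/4, [pq,p] = E_q/2 = -27/4, [pq,q] = G_p/2 = -85/16, [qq,p] = F_q - G_p/2 = -23/16, [qq,q] = G_q/2 = 0
Gamma^p_ij = (G*[ij,p] - F*[ij,q])/(EG - F^2), Gamma^q_ij = (E*[ij,q] - F*[ij,p])/(EG - F^2)
Gamma_ppp = -4085/4749, Gamma_ppq = -3577/4749, Gamma_pqq = -2047/4749, Gamma_qpp = 911/4749, Gamma_qpq = -1682/4749, Gamma_qqq = 1633/4749
d^2p/dtau^2 = -(Gamma_ppp*(-5/4)^2 + 2*Gamma_ppq*(-5/4)*(-1/8) + Gamma_pqq*(-1/8)^2) = 482087/303936
d^2q/dtau^2 = -(Gamma_qpp*(-5/4)^2 + 2*Gamma_qpq*(-5/4)*(-1/8) + Gamma_qqq*(-1/8)^2) = -59093/303936


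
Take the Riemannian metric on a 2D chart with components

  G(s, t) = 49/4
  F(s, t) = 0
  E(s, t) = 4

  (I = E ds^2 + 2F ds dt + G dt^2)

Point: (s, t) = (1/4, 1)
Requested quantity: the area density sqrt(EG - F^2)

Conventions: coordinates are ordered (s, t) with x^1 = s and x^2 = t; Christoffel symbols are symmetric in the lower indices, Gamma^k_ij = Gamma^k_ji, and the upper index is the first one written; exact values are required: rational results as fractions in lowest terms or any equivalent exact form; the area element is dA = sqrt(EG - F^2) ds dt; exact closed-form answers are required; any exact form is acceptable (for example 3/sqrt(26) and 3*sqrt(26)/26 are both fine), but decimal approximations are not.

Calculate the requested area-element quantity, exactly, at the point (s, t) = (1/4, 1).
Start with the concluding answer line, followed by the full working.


Answer: sqrt(EG - F^2) = 7

E = 4, F = 0, G = 49/4; EG - F^2 = 49


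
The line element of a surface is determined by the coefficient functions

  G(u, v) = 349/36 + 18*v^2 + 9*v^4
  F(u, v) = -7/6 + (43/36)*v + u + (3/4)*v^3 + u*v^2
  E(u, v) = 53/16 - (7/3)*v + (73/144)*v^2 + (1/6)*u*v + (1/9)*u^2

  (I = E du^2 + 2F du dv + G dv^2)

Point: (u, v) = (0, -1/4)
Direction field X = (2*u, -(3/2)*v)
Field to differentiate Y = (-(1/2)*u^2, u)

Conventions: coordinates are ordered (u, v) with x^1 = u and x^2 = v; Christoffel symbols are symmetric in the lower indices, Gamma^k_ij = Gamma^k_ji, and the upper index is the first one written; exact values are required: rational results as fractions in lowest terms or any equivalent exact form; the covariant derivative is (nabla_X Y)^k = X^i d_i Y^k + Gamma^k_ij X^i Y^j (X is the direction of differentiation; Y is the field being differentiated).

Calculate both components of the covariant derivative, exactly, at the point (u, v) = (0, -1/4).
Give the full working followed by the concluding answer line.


E = 9049/2304, F = -3403/2304, G = 25009/2304 at the point
E_u = -1/24, E_v = -745/288, F_u = 17/16, F_v = 769/576, G_u = 0, G_v = -153/16
EG - F^2 = 497051/12288;  g^inv = (12288/497051) * [[25009/2304, 3403/2304], [3403/2304, 9049/2304]]
first-kind symbols [ij,l] = (1/2)(d_i g_jl + d_j g_il - d_l g_ij): [uu,u] = E_u/2 = -1/48, [uu,v] = F_u - E_v/2 = 1357/576, [uv,u] = E_v/2 = -745/576, [uv,v] = G_u/2 = 0, [vv,u] = F_v - G_u/2 = 769/576, [vv,v] = G_v/2 = -153/32
Gamma^u_ij = (G*[ij,u] - F*[ij,v])/(EG - F^2), Gamma^v_ij = (E*[ij,v] - F*[ij,u])/(EG - F^2)
Gamma_uuu = 4317763/53681508, Gamma_uuv = -18631705/53681508, Gamma_uvv = 9860059/53681508, Gamma_vuu = 12238657/53681508, Gamma_vuv = -2535235/53681508, Gamma_vvv = -22304039/53681508
X = (0, 3/8), Y = (0, 0) at the point

Answer: (nabla_X Y)^u = 0, (nabla_X Y)^v = 0


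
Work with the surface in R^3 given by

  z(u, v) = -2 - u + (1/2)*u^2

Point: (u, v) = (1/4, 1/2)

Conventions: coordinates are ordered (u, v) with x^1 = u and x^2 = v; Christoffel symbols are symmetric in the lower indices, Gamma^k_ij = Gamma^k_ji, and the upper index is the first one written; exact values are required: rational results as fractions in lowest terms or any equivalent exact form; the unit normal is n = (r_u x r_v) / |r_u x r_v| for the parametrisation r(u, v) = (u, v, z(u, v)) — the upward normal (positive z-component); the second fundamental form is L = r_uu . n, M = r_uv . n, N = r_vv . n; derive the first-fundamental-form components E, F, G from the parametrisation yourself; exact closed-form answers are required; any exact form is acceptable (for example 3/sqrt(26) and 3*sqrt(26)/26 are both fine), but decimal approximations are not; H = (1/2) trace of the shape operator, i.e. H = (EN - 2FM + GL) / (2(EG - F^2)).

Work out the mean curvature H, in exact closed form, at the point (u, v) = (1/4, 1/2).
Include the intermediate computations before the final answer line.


z_u = -3/4, z_v = 0, z_uu = 1, z_uv = 0, z_vv = 0
E = 25/16, F = 0, G = 1; answer radicand W^2 = 25/16
unnormalised second-form numerators: l = 1, m = 0, n = 0; L = l/sqrt(25/16), and similarly M = m/sqrt(W^2), N = n/sqrt(W^2)
H = (E*n - 2*F*m + G*l) / (2*(EG - F^2)*sqrt(W^2)); E*n - 2*F*m + G*l = 1, EG - F^2 = 25/16, so H = (8/25)/sqrt(25/16)

Answer: H = 32/125


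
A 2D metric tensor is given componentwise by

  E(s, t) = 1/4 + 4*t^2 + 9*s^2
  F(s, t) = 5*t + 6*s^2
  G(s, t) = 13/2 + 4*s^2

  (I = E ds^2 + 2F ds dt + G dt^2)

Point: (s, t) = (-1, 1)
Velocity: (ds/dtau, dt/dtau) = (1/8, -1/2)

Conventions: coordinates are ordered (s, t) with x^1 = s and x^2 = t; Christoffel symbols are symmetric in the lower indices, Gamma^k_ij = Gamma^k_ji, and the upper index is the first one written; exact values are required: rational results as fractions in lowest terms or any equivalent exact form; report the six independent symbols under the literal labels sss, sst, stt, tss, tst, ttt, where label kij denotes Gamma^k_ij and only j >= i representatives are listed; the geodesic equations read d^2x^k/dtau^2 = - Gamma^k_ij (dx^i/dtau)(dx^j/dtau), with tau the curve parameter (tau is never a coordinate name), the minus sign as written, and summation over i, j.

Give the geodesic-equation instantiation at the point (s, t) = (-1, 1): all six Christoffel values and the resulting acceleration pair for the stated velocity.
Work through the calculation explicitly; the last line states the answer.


E = 53/4, F = 11, G = 21/2 at the point
E_s = -18, E_t = 8, F_s = -12, F_t = 5, G_s = -8, G_t = 0
EG - F^2 = 145/8;  g^inv = (8/145) * [[21/2, -11], [-11, 53/4]]
first-kind symbols [ij,l] = (1/2)(d_i g_jl + d_j g_il - d_l g_ij): [ss,s] = E_s/2 = -9, [ss,t] = F_s - E_t/2 = -16, [st,s] = E_t/2 = 4, [st,t] = G_s/2 = -4, [tt,s] = F_t - G_s/2 = 9, [tt,t] = G_t/2 = 0
Gamma^s_ij = (G*[ij,s] - F*[ij,t])/(EG - F^2), Gamma^t_ij = (E*[ij,t] - F*[ij,s])/(EG - F^2)
Gamma_sss = 652/145, Gamma_sst = 688/145, Gamma_stt = 756/145, Gamma_tss = -904/145, Gamma_tst = -776/145, Gamma_ttt = -792/145
d^2s/dtau^2 = -(Gamma_sss*(1/8)^2 + 2*Gamma_sst*(1/8)*(-1/2) + Gamma_stt*(-1/2)^2) = -1811/2320
d^2t/dtau^2 = -(Gamma_tss*(1/8)^2 + 2*Gamma_tst*(1/8)*(-1/2) + Gamma_ttt*(-1/2)^2) = 921/1160

Answer: Gamma_sss = 652/145, Gamma_sst = 688/145, Gamma_stt = 756/145, Gamma_tss = -904/145, Gamma_tst = -776/145, Gamma_ttt = -792/145; accelerations (d^2s/dtau^2, d^2t/dtau^2) = (-1811/2320, 921/1160)


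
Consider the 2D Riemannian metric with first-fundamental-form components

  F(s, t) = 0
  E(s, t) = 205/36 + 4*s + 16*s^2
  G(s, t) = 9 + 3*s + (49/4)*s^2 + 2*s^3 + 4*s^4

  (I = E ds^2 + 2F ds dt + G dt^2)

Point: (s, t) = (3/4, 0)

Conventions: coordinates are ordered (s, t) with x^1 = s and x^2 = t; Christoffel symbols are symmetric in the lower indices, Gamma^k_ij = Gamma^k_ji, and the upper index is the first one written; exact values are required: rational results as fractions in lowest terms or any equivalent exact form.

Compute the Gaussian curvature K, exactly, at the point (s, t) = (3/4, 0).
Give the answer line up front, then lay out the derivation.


Answer: K = -128/8281

E = 637/36, F = 0, G = 81/4, EG - F^2 = 5733/16 at the point
E_s = 28, E_t = 0, F_s = 0, F_t = 0, G_s = 63/2, G_t = 0
E_tt = 0, F_st = 0, G_ss = 121/2
Compute both Brioschi determinants and normalise by (EG - F^2)^2.
M1 = [[-E_tt/2 + F_st - G_ss/2, E_s/2, F_s - E_t/2], [F_t - G_s/2, E, F], [G_t/2, F, G]] = [[-121/4, 14, 0], [-63/4, 637/36, 0], [0, 0, 81/4]]; det M1 = -407925/64
M2 = [[0, E_t/2, G_s/2], [E_t/2, E, F], [G_s/2, F, G]] = [[0, 0, 63/4], [0, 637/36, 0], [63/4, 0, 81/4]]; det M2 = -280917/64
det M1 - det M2 = -3969/2; K = -3969/2 / (5733/16)^2 = -128/8281


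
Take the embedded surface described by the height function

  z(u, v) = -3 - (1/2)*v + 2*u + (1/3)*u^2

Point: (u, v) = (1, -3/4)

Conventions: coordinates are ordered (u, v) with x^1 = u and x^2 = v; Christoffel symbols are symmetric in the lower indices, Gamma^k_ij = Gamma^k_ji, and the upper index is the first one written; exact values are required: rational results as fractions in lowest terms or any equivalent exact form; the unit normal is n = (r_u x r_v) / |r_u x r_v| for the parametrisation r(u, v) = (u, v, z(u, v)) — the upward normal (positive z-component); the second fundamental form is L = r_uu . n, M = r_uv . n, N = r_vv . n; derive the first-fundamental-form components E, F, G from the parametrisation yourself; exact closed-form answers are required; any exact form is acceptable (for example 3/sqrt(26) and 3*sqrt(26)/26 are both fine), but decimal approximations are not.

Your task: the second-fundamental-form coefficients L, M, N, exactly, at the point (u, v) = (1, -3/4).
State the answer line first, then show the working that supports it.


Answer: L = 4*sqrt(301)/301, M = 0, N = 0

z_u = 8/3, z_v = -1/2, z_uu = 2/3, z_uv = 0, z_vv = 0
E = 73/9, F = -4/3, G = 5/4; answer radicand W^2 = 301/36
unnormalised second-form numerators: l = 2/3, m = 0, n = 0; L = l/sqrt(301/36), and similarly M = m/sqrt(W^2), N = n/sqrt(W^2)


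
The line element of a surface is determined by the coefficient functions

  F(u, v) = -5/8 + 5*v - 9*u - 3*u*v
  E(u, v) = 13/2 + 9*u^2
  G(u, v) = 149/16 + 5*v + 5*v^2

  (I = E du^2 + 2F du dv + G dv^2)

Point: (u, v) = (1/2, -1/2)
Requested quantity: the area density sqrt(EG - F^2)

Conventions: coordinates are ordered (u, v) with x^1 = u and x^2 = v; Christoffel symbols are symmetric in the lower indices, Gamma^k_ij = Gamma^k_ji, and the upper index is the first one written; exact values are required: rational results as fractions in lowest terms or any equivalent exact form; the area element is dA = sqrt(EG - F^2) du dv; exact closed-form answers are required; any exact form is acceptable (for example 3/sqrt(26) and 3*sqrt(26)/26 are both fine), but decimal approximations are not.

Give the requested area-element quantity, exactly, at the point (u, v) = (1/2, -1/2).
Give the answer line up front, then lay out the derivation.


Answer: sqrt(EG - F^2) = sqrt(1490)/8

E = 35/4, F = -55/8, G = 129/16; EG - F^2 = 745/32


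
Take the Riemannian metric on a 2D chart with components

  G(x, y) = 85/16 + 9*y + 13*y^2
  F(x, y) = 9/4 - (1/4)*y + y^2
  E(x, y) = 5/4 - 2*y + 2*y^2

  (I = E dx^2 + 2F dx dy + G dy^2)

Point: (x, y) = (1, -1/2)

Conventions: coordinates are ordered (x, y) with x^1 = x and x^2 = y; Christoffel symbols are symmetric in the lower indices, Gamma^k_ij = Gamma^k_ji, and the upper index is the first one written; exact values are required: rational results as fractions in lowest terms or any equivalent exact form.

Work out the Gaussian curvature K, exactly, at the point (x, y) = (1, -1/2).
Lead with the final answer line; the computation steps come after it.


Answer: K = 12416/18769

E = 11/4, F = 21/8, G = 65/16, EG - F^2 = 137/32 at the point
E_x = 0, E_y = -4, F_x = 0, F_y = -5/4, G_x = 0, G_y = -4
E_yy = 4, F_xy = 0, G_xx = 0
Apply the Brioschi formula K = (det M1 - det M2)/(EG - F^2)^2 over the derivative matrices of E, F, G.
M1 = [[-E_yy/2 + F_xy - G_xx/2, E_x/2, F_x - E_y/2], [F_y - G_x/2, E, F], [G_y/2, F, G]] = [[-2, 0, 2], [-5/4, 11/4, 21/8], [-2, 21/8, 65/16]]; det M1 = -33/8
M2 = [[0, E_y/2, G_x/2], [E_y/2, E, F], [G_x/2, F, G]] = [[0, -2, 0], [-2, 11/4, 21/8], [0, 21/8, 65/16]]; det M2 = -65/4
det M1 - det M2 = 97/8; K = 97/8 / (137/32)^2 = 12416/18769


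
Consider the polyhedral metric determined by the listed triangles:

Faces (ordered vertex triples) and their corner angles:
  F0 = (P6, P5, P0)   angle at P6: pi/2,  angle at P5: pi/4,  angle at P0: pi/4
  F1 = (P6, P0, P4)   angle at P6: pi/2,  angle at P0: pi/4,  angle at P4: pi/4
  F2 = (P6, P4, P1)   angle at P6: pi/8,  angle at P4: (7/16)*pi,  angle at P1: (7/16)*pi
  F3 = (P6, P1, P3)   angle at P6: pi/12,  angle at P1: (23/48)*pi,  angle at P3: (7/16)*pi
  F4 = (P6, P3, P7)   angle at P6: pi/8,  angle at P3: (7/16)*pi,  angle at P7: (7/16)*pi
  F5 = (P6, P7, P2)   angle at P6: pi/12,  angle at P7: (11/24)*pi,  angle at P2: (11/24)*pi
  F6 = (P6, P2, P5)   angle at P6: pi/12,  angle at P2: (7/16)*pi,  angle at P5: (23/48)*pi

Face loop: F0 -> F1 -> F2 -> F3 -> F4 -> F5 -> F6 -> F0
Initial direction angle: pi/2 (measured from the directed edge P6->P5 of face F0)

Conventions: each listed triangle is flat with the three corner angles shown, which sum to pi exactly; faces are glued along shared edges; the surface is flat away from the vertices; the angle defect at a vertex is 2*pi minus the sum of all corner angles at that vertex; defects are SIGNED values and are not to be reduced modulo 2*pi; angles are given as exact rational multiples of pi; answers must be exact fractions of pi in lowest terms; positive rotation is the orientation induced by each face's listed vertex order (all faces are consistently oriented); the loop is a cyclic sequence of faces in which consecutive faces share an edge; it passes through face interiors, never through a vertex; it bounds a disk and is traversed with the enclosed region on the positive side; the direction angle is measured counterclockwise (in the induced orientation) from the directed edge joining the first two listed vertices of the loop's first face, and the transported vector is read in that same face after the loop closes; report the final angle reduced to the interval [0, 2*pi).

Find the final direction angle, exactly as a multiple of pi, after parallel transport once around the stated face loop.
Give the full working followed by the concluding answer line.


enclosed vertex P6: corner angles sum to (3/2)*pi, defect = 2*pi - (3/2)*pi = pi/2
the rotation equals the total enclosed defect, so the final angle is initial + defects (mod 2*pi)
final angle = pi/2 + pi/2 = pi (mod 2*pi)

Answer: final direction angle = pi


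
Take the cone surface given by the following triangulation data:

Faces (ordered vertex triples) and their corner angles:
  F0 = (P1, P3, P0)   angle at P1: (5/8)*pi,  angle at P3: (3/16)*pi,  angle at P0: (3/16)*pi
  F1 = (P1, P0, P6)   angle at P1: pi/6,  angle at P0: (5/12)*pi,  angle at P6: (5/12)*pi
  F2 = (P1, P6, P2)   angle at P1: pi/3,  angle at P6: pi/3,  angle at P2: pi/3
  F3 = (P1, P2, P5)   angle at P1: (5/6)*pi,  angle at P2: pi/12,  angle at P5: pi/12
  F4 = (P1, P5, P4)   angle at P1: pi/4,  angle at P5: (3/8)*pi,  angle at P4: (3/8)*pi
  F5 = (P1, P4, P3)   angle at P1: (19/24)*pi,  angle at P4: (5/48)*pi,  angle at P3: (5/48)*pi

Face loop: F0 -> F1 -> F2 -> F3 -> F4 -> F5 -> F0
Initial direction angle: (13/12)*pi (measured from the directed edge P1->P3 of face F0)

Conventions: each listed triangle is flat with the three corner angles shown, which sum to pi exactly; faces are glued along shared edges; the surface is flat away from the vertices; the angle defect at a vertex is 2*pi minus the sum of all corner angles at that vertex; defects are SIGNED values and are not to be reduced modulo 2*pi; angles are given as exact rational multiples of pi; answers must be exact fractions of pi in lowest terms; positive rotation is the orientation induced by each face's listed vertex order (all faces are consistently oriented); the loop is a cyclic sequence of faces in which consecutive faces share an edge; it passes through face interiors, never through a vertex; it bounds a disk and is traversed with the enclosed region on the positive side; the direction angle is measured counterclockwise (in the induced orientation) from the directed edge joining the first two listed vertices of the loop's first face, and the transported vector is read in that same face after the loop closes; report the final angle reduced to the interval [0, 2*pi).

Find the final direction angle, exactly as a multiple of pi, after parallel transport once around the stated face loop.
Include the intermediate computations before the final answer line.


enclosed vertex P1: corner angles sum to 3*pi, defect = 2*pi - 3*pi = -pi
adding the enclosed defects to the starting angle (mod 2*pi, induced orientation) gives the holonomy
final angle = (13/12)*pi - pi = pi/12 (mod 2*pi)

Answer: final direction angle = pi/12


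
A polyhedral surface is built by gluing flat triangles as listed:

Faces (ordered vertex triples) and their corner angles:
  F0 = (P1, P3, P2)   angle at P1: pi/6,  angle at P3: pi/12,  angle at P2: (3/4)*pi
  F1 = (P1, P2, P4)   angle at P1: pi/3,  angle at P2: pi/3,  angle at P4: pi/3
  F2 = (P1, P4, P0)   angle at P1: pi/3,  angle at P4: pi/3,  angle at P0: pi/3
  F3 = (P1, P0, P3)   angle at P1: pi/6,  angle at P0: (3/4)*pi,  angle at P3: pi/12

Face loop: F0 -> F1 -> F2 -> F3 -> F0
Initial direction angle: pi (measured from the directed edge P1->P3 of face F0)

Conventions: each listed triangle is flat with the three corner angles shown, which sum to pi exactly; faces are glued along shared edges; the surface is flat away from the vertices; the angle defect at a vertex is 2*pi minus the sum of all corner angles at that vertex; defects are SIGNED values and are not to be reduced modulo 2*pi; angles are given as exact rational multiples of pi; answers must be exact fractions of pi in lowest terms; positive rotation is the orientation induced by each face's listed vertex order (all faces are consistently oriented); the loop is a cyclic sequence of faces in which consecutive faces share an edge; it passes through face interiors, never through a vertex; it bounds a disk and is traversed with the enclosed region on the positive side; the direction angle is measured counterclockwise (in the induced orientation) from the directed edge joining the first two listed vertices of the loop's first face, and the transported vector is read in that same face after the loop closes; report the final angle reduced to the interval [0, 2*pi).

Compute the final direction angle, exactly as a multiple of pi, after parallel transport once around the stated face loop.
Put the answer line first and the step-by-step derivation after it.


Answer: final direction angle = 0

enclosed vertex P1: corner angles sum to pi, defect = 2*pi - pi = pi
the rotation equals the total enclosed defect, so the final angle is initial + defects (mod 2*pi)
final angle = pi + pi = 0 (mod 2*pi)


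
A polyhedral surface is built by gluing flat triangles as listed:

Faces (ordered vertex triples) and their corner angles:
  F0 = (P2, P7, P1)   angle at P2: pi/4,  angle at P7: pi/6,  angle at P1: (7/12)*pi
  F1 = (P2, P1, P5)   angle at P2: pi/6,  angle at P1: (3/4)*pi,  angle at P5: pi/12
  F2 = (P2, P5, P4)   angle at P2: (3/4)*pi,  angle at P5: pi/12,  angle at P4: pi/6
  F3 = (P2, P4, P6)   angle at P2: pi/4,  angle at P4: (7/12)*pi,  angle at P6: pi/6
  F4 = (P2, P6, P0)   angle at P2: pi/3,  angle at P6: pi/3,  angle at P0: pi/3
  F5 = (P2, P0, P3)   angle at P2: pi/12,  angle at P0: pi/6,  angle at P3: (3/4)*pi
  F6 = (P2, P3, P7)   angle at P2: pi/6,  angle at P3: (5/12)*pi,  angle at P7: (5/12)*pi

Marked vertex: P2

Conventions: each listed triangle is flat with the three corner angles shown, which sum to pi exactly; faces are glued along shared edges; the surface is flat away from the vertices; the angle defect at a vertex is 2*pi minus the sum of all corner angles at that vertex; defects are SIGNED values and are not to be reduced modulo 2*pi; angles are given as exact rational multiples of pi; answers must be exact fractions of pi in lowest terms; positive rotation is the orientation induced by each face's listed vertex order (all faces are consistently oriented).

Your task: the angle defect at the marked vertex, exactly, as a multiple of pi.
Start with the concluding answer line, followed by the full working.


Answer: defect(P2) = 0

Sum of corner angles at P2: 2*pi
defect = 2*pi - 2*pi


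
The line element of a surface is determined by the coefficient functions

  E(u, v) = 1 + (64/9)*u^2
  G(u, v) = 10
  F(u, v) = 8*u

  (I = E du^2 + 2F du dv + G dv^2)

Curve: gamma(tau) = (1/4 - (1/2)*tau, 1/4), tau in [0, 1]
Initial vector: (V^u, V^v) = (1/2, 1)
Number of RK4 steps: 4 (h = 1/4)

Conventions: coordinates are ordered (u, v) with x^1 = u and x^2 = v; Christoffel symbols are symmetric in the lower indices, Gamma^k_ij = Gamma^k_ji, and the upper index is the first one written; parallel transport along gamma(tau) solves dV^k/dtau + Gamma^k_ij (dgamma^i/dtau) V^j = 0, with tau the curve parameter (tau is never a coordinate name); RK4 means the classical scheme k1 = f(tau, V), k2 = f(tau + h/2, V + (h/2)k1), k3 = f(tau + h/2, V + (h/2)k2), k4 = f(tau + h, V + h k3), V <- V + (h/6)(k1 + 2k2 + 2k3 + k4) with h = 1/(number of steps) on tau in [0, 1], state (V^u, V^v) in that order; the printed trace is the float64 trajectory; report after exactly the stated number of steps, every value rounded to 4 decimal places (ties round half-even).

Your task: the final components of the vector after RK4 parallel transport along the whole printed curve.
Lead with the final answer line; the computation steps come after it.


Answer: V^u = 0.5000, V^v = 1.2000

gamma'(tau) = (-1/2, 0); f(tau, V)^k = -Gamma^k_ij(gamma(tau)) gamma'^i(tau) V^j; h = 1/4; intermediate values shown to 6 dp
curve data and Christoffel symbols at the stage parameters:
  tau = 0.000000: gamma = (0.250000, 0.250000), gamma' = (-0.500000, 0.000000); Gamma_uuu = 0.170213, Gamma_uuv = 0.000000, Gamma_uvv = 0.000000, Gamma_vuu = 0.765957, Gamma_vuv = 0.000000, Gamma_vvv = 0.000000
  tau = 0.125000: gamma = (0.187500, 0.250000), gamma' = (-0.500000, 0.000000); Gamma_uuu = 0.130081, Gamma_uuv = 0.000000, Gamma_uvv = 0.000000, Gamma_vuu = 0.780488, Gamma_vuv = 0.000000, Gamma_vvv = 0.000000
  tau = 0.250000: gamma = (0.125000, 0.250000), gamma' = (-0.500000, 0.000000); Gamma_uuu = 0.087912, Gamma_uuv = 0.000000, Gamma_uvv = 0.000000, Gamma_vuu = 0.791209, Gamma_vuv = 0.000000, Gamma_vvv = 0.000000
  tau = 0.375000: gamma = (0.062500, 0.250000), gamma' = (-0.500000, 0.000000); Gamma_uuu = 0.044321, Gamma_uuv = 0.000000, Gamma_uvv = 0.000000, Gamma_vuu = 0.797784, Gamma_vuv = 0.000000, Gamma_vvv = 0.000000
  tau = 0.500000: gamma = (0.000000, 0.250000), gamma' = (-0.500000, 0.000000); Gamma_uuu = 0.000000, Gamma_uuv = 0.000000, Gamma_uvv = 0.000000, Gamma_vuu = 0.800000, Gamma_vuv = 0.000000, Gamma_vvv = 0.000000
  tau = 0.625000: gamma = (-0.062500, 0.250000), gamma' = (-0.500000, 0.000000); Gamma_uuu = -0.044321, Gamma_uuv = 0.000000, Gamma_uvv = 0.000000, Gamma_vuu = 0.797784, Gamma_vuv = 0.000000, Gamma_vvv = 0.000000
  tau = 0.750000: gamma = (-0.125000, 0.250000), gamma' = (-0.500000, 0.000000); Gamma_uuu = -0.087912, Gamma_uuv = 0.000000, Gamma_uvv = 0.000000, Gamma_vuu = 0.791209, Gamma_vuv = 0.000000, Gamma_vvv = 0.000000
  tau = 0.875000: gamma = (-0.187500, 0.250000), gamma' = (-0.500000, 0.000000); Gamma_uuu = -0.130081, Gamma_uuv = 0.000000, Gamma_uvv = 0.000000, Gamma_vuu = 0.780488, Gamma_vuv = 0.000000, Gamma_vvv = 0.000000
  tau = 1.000000: gamma = (-0.250000, 0.250000), gamma' = (-0.500000, 0.000000); Gamma_uuu = -0.170213, Gamma_uuv = 0.000000, Gamma_uvv = 0.000000, Gamma_vuu = 0.765957, Gamma_vuv = 0.000000, Gamma_vvv = 0.000000
step 0: V^u = 0.5000, V^v = 1.0000
step 1: k1 = (0.042553, 0.191489), k2 = (0.032866, 0.197198), k3 = (0.032788, 0.196725), k4 = (0.022338, 0.201045); V <- V + (h/6)(k1 + 2k2 + 2k3 + k4): V^u = 0.5082, V^v = 1.0492
step 2: k1 = (0.022337, 0.201036), k2 = (0.011323, 0.203821), k3 = (0.011293, 0.203272), k4 = (0.000000, 0.204399); V <- V + (h/6)(k1 + 2k2 + 2k3 + k4): V^u = 0.5110, V^v = 1.1000
step 3: k1 = (0.000000, 0.204396), k2 = (-0.011324, 0.203830), k3 = (-0.011293, 0.203265), k4 = (-0.022337, 0.201033); V <- V + (h/6)(k1 + 2k2 + 2k3 + k4): V^u = 0.5082, V^v = 1.1508
step 4: k1 = (-0.022337, 0.201036), k2 = (-0.032870, 0.197223), k3 = (-0.032785, 0.196709), k4 = (-0.042551, 0.191481); V <- V + (h/6)(k1 + 2k2 + 2k3 + k4): V^u = 0.5000, V^v = 1.2000


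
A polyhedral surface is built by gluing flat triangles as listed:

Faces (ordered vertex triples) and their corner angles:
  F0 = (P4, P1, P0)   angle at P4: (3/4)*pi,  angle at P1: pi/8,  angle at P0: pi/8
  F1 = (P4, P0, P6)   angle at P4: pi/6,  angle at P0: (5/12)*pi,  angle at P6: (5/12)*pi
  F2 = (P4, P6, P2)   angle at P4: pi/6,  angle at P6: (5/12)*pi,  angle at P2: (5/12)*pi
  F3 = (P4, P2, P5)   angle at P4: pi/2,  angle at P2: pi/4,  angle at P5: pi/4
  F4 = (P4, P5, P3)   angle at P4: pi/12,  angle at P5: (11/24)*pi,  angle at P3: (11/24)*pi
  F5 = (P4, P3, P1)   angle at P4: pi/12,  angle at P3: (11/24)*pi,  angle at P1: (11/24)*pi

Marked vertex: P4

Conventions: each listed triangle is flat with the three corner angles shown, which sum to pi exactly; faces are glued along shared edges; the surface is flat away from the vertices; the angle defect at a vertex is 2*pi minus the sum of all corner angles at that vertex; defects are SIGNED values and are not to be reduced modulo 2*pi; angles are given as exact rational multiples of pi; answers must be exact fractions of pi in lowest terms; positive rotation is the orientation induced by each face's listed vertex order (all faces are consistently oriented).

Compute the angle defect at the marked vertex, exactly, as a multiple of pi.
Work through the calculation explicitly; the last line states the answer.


Sum of corner angles at P4: (7/4)*pi
defect = 2*pi - (7/4)*pi

Answer: defect(P4) = pi/4


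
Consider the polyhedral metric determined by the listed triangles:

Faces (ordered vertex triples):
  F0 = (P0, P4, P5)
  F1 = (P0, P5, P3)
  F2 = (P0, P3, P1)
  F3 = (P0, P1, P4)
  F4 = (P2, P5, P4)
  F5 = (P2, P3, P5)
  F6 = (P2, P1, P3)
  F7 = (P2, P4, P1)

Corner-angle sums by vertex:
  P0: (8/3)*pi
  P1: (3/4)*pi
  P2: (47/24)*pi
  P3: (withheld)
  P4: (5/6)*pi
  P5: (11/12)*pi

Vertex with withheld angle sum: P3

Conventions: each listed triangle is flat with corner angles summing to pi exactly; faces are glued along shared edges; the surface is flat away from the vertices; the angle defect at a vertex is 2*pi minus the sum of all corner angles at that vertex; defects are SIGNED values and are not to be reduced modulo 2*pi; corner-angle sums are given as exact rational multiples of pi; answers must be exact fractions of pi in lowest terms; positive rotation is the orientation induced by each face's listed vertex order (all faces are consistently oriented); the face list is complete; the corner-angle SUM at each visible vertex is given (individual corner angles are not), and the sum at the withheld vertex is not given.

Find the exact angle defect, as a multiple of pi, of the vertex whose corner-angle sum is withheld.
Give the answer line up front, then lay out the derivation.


Answer: defect(P3) = (9/8)*pi

V = 6, E = 12, F = 8; chi = V - E + F = 2
Gauss-Bonnet: total defect = 2*pi*chi = 4*pi; visible defects sum to (23/8)*pi
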